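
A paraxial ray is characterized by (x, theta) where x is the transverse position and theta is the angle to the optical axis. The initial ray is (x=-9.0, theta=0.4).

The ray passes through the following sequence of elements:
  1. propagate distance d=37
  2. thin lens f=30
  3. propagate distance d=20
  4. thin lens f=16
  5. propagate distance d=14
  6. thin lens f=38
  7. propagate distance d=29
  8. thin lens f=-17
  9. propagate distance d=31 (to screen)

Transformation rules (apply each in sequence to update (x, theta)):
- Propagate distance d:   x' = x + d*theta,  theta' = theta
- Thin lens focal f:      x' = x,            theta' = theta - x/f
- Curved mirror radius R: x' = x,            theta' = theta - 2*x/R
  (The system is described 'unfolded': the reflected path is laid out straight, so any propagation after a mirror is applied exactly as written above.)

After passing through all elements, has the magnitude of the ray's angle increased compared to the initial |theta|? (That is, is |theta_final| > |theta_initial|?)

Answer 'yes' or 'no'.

Initial: x=-9.0000 theta=0.4000
After 1 (propagate distance d=37): x=5.8000 theta=0.4000
After 2 (thin lens f=30): x=5.8000 theta=31/150 (≈0.2067)
After 3 (propagate distance d=20): x=149/15 (≈9.9333) theta=31/150 (≈0.2067)
After 4 (thin lens f=16): x=149/15 (≈9.9333) theta=-497/1200 (≈-0.4142)
After 5 (propagate distance d=14): x=4.1350 theta=-497/1200 (≈-0.4142)
After 6 (thin lens f=38): x=4.1350 theta=-2981/5700 (≈-0.5230)
After 7 (propagate distance d=29): x=-125759/11400 (≈-11.0315) theta=-2981/5700 (≈-0.5230)
After 8 (thin lens f=-17): x=-125759/11400 (≈-11.0315) theta=-227113/193800 (≈-1.1719)
After 9 (propagate distance d=31 (to screen)): x=-241537/5100 (≈-47.3602) theta=-227113/193800 (≈-1.1719)
|theta_initial|=0.4000 |theta_final|=227113/193800 (≈1.1719) -> increased

Answer: yes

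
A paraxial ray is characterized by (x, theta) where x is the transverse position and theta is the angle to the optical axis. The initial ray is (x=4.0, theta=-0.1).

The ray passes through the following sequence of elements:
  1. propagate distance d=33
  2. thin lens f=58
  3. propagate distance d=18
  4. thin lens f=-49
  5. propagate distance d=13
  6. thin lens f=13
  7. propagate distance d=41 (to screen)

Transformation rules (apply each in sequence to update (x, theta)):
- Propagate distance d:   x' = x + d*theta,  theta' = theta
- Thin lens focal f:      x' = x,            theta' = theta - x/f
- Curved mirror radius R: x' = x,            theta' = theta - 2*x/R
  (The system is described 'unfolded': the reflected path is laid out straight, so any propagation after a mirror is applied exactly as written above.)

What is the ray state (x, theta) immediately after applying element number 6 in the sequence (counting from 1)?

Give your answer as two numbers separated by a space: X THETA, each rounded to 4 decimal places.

Answer: -3.1236 0.1013

Derivation:
Initial: x=4.0000 theta=-0.1000
After 1 (propagate distance d=33): x=0.7000 theta=-0.1000
After 2 (thin lens f=58): x=0.7000 theta=-13/116 (≈-0.1121)
After 3 (propagate distance d=18): x=-191/145 (≈-1.3172) theta=-13/116 (≈-0.1121)
After 4 (thin lens f=-49): x=-191/145 (≈-1.3172) theta=-3949/28420 (≈-0.1390)
After 5 (propagate distance d=13): x=-88773/28420 (≈-3.1236) theta=-3949/28420 (≈-0.1390)
After 6 (thin lens f=13): x=-88773/28420 (≈-3.1236) theta=191/1885 (≈0.1013)
Rounded to 4 decimal places: x = -3.1236, theta = 0.1013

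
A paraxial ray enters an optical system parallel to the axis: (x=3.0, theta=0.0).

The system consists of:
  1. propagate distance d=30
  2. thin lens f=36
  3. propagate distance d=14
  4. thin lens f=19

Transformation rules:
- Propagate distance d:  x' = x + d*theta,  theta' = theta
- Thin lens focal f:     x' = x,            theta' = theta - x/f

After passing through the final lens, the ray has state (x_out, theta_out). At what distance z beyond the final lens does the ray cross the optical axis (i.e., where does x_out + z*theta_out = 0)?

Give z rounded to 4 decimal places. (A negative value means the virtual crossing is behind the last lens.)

Answer: 10.1951

Derivation:
Initial: x=3.0000 theta=0.0000
After 1 (propagate distance d=30): x=3.0000 theta=0.0000
After 2 (thin lens f=36): x=3.0000 theta=-1/12 (≈-0.0833)
After 3 (propagate distance d=14): x=11/6 (≈1.8333) theta=-1/12 (≈-0.0833)
After 4 (thin lens f=19): x=11/6 (≈1.8333) theta=-41/228 (≈-0.1798)
z_focus = -x_out/theta_out = -(11/6)/(-41/228) = 418/41 ≈ 10.1951
Rounded to 4 decimal places: z = 10.1951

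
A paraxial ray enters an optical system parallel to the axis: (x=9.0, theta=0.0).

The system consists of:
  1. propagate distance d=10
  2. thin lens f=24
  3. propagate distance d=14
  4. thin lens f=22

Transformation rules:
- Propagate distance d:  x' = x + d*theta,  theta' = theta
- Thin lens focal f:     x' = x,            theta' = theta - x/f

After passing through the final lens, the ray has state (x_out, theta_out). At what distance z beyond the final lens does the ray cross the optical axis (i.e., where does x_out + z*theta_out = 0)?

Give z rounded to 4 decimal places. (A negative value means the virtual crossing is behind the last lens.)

Initial: x=9.0000 theta=0.0000
After 1 (propagate distance d=10): x=9.0000 theta=0.0000
After 2 (thin lens f=24): x=9.0000 theta=-0.3750
After 3 (propagate distance d=14): x=3.7500 theta=-0.3750
After 4 (thin lens f=22): x=3.7500 theta=-6/11 (≈-0.5455)
z_focus = -x_out/theta_out = -(3.7500)/(-6/11) = 6.8750
Rounded to 4 decimal places: z = 6.8750

Answer: 6.8750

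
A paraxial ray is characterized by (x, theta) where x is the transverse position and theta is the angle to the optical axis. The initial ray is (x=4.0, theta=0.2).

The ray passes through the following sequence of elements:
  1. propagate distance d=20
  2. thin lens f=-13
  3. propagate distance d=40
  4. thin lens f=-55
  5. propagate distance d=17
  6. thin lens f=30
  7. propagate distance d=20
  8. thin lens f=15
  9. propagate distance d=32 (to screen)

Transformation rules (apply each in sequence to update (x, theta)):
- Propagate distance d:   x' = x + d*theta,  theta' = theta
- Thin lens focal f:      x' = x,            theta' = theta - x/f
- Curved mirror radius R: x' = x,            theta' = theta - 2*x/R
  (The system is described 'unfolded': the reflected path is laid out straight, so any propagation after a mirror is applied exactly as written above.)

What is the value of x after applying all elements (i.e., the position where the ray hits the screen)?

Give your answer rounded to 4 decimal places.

Answer: -82.3197

Derivation:
Initial: x=4.0000 theta=0.2000
After 1 (propagate distance d=20): x=8.0000 theta=0.2000
After 2 (thin lens f=-13): x=8.0000 theta=53/65 (≈0.8154)
After 3 (propagate distance d=40): x=528/13 (≈40.6154) theta=53/65 (≈0.8154)
After 4 (thin lens f=-55): x=528/13 (≈40.6154) theta=101/65 (≈1.5538)
After 5 (propagate distance d=17): x=4357/65 (≈67.0308) theta=101/65 (≈1.5538)
After 6 (thin lens f=30): x=4357/65 (≈67.0308) theta=-1327/1950 (≈-0.6805)
After 7 (propagate distance d=20): x=10417/195 (≈53.4205) theta=-1327/1950 (≈-0.6805)
After 8 (thin lens f=15): x=10417/195 (≈53.4205) theta=-4963/1170 (≈-4.2419)
After 9 (propagate distance d=32 (to screen)): x=-48157/585 (≈-82.3197) theta=-4963/1170 (≈-4.2419)
Rounded to 4 decimal places: x = -82.3197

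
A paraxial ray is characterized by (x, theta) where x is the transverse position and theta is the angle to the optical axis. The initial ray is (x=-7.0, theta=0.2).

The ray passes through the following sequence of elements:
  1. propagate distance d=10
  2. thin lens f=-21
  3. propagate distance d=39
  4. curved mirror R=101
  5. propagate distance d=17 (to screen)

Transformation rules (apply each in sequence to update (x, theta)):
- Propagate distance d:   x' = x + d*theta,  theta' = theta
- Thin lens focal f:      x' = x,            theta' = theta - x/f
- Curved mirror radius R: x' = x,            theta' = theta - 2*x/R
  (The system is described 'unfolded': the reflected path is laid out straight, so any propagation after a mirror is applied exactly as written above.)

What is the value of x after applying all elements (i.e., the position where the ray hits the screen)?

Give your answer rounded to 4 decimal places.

Initial: x=-7.0000 theta=0.2000
After 1 (propagate distance d=10): x=-5.0000 theta=0.2000
After 2 (thin lens f=-21): x=-5.0000 theta=-4/105 (≈-0.0381)
After 3 (propagate distance d=39): x=-227/35 (≈-6.4857) theta=-4/105 (≈-0.0381)
After 4 (curved mirror R=101): x=-227/35 (≈-6.4857) theta=958/10605 (≈0.0903)
After 5 (propagate distance d=17 (to screen)): x=-10499/2121 (≈-4.9500) theta=958/10605 (≈0.0903)
Rounded to 4 decimal places: x = -4.9500

Answer: -4.9500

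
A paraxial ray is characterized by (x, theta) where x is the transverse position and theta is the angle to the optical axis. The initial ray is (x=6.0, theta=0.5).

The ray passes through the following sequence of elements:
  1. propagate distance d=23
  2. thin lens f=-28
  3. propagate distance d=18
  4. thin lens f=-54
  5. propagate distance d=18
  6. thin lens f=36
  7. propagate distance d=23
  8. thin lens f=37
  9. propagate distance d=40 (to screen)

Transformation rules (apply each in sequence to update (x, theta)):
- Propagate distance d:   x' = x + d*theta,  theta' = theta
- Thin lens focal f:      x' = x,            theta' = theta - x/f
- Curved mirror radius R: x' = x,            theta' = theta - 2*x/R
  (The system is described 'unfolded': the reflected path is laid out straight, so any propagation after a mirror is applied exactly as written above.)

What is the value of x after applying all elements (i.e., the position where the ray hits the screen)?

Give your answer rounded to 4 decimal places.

Answer: -10.9312

Derivation:
Initial: x=6.0000 theta=0.5000
After 1 (propagate distance d=23): x=17.5000 theta=0.5000
After 2 (thin lens f=-28): x=17.5000 theta=1.1250
After 3 (propagate distance d=18): x=37.7500 theta=1.1250
After 4 (thin lens f=-54): x=37.7500 theta=197/108 (≈1.8241)
After 5 (propagate distance d=18): x=847/12 (≈70.5833) theta=197/108 (≈1.8241)
After 6 (thin lens f=36): x=847/12 (≈70.5833) theta=-59/432 (≈-0.1366)
After 7 (propagate distance d=23): x=29135/432 (≈67.4421) theta=-59/432 (≈-0.1366)
After 8 (thin lens f=37): x=29135/432 (≈67.4421) theta=-15659/7992 (≈-1.9593)
After 9 (propagate distance d=40 (to screen)): x=-174725/15984 (≈-10.9312) theta=-15659/7992 (≈-1.9593)
Rounded to 4 decimal places: x = -10.9312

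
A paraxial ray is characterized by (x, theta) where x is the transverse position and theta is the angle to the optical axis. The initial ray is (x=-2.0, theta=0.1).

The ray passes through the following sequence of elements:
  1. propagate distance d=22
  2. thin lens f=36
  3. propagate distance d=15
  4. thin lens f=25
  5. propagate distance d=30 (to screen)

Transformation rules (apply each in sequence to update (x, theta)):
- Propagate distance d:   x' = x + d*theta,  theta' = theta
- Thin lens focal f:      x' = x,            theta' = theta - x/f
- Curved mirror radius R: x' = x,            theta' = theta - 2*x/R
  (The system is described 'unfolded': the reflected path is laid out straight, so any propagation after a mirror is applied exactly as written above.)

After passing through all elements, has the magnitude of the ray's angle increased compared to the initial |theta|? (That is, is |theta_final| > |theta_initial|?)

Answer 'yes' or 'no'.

Initial: x=-2.0000 theta=0.1000
After 1 (propagate distance d=22): x=0.2000 theta=0.1000
After 2 (thin lens f=36): x=0.2000 theta=17/180 (≈0.0944)
After 3 (propagate distance d=15): x=97/60 (≈1.6167) theta=17/180 (≈0.0944)
After 4 (thin lens f=25): x=97/60 (≈1.6167) theta=67/2250 (≈0.0298)
After 5 (propagate distance d=30 (to screen)): x=2.5100 theta=67/2250 (≈0.0298)
|theta_initial|=0.1000 |theta_final|=67/2250 (≈0.0298) -> not increased

Answer: no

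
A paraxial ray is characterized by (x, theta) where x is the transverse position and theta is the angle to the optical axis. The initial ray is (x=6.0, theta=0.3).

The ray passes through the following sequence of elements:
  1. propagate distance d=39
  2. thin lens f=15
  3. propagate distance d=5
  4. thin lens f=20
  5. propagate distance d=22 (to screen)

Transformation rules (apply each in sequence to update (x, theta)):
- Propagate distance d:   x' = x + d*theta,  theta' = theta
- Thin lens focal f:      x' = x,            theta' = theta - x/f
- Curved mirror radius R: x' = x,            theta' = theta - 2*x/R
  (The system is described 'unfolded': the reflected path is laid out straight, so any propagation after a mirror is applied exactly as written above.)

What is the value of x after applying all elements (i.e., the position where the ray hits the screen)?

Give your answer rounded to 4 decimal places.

Answer: -20.6900

Derivation:
Initial: x=6.0000 theta=0.3000
After 1 (propagate distance d=39): x=17.7000 theta=0.3000
After 2 (thin lens f=15): x=17.7000 theta=-0.8800
After 3 (propagate distance d=5): x=13.3000 theta=-0.8800
After 4 (thin lens f=20): x=13.3000 theta=-1.5450
After 5 (propagate distance d=22 (to screen)): x=-20.6900 theta=-1.5450
Rounded to 4 decimal places: x = -20.6900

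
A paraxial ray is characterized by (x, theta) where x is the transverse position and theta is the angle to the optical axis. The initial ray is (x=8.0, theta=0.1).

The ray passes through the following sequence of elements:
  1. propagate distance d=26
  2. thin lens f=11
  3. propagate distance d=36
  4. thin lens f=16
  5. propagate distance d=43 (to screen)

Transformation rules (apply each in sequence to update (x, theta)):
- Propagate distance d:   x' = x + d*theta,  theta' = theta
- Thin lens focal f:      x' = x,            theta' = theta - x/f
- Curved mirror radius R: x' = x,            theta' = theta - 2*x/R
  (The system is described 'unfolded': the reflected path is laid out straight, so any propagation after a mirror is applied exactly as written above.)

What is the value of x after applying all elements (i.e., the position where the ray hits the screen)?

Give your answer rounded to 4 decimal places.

Initial: x=8.0000 theta=0.1000
After 1 (propagate distance d=26): x=10.6000 theta=0.1000
After 2 (thin lens f=11): x=10.6000 theta=-19/22 (≈-0.8636)
After 3 (propagate distance d=36): x=-1127/55 (≈-20.4909) theta=-19/22 (≈-0.8636)
After 4 (thin lens f=16): x=-1127/55 (≈-20.4909) theta=367/880 (≈0.4170)
After 5 (propagate distance d=43 (to screen)): x=-2251/880 (≈-2.5580) theta=367/880 (≈0.4170)
Rounded to 4 decimal places: x = -2.5580

Answer: -2.5580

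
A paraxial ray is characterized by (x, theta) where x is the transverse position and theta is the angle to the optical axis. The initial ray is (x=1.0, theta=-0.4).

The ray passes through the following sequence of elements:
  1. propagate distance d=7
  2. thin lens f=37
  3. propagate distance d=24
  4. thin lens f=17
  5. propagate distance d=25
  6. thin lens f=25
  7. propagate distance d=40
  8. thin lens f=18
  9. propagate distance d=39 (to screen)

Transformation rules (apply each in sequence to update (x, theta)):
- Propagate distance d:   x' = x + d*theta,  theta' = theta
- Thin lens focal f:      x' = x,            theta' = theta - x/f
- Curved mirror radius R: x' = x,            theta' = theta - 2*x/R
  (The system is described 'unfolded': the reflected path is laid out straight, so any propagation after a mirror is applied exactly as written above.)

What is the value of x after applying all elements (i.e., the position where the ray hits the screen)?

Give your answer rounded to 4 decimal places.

Initial: x=1.0000 theta=-0.4000
After 1 (propagate distance d=7): x=-1.8000 theta=-0.4000
After 2 (thin lens f=37): x=-1.8000 theta=-13/37 (≈-0.3514)
After 3 (propagate distance d=24): x=-1893/185 (≈-10.2324) theta=-13/37 (≈-0.3514)
After 4 (thin lens f=17): x=-1893/185 (≈-10.2324) theta=788/3145 (≈0.2506)
After 5 (propagate distance d=25): x=-12481/3145 (≈-3.9685) theta=788/3145 (≈0.2506)
After 6 (thin lens f=25): x=-12481/3145 (≈-3.9685) theta=1893/4625 (≈0.4093)
After 7 (propagate distance d=40): x=195043/15725 (≈12.4034) theta=1893/4625 (≈0.4093)
After 8 (thin lens f=18): x=195043/15725 (≈12.4034) theta=-395957/1415250 (≈-0.2798)
After 9 (propagate distance d=39 (to screen)): x=703849/471750 (≈1.4920) theta=-395957/1415250 (≈-0.2798)
Rounded to 4 decimal places: x = 1.4920

Answer: 1.4920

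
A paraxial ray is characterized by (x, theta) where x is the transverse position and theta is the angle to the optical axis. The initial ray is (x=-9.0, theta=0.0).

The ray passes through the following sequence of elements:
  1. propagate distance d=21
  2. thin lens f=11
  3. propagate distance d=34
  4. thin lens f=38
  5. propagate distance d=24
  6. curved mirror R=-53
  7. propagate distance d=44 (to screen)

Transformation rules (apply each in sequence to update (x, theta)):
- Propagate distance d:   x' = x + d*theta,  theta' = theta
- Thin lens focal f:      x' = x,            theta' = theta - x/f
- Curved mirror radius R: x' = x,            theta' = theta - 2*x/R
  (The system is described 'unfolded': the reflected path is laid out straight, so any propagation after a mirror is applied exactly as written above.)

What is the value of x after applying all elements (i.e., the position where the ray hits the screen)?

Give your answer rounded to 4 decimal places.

Initial: x=-9.0000 theta=0.0000
After 1 (propagate distance d=21): x=-9.0000 theta=0.0000
After 2 (thin lens f=11): x=-9.0000 theta=9/11 (≈0.8182)
After 3 (propagate distance d=34): x=207/11 (≈18.8182) theta=9/11 (≈0.8182)
After 4 (thin lens f=38): x=207/11 (≈18.8182) theta=135/418 (≈0.3230)
After 5 (propagate distance d=24): x=5553/209 (≈26.5694) theta=135/418 (≈0.3230)
After 6 (curved mirror R=-53): x=5553/209 (≈26.5694) theta=29367/22154 (≈1.3256)
After 7 (propagate distance d=44 (to screen)): x=940383/11077 (≈84.8951) theta=29367/22154 (≈1.3256)
Rounded to 4 decimal places: x = 84.8951

Answer: 84.8951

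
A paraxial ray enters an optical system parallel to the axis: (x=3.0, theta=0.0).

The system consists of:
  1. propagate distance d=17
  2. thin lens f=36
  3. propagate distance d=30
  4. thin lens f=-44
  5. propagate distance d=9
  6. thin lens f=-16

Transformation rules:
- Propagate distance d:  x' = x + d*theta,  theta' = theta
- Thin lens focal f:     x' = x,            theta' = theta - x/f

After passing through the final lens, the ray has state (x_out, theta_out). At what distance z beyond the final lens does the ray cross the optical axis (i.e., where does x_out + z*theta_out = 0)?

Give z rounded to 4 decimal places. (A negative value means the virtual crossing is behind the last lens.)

Answer: -1.8192

Derivation:
Initial: x=3.0000 theta=0.0000
After 1 (propagate distance d=17): x=3.0000 theta=0.0000
After 2 (thin lens f=36): x=3.0000 theta=-1/12 (≈-0.0833)
After 3 (propagate distance d=30): x=0.5000 theta=-1/12 (≈-0.0833)
After 4 (thin lens f=-44): x=0.5000 theta=-19/264 (≈-0.0720)
After 5 (propagate distance d=9): x=-13/88 (≈-0.1477) theta=-19/264 (≈-0.0720)
After 6 (thin lens f=-16): x=-13/88 (≈-0.1477) theta=-343/4224 (≈-0.0812)
z_focus = -x_out/theta_out = -(-13/88)/(-343/4224) = -624/343 ≈ -1.8192
Rounded to 4 decimal places: z = -1.8192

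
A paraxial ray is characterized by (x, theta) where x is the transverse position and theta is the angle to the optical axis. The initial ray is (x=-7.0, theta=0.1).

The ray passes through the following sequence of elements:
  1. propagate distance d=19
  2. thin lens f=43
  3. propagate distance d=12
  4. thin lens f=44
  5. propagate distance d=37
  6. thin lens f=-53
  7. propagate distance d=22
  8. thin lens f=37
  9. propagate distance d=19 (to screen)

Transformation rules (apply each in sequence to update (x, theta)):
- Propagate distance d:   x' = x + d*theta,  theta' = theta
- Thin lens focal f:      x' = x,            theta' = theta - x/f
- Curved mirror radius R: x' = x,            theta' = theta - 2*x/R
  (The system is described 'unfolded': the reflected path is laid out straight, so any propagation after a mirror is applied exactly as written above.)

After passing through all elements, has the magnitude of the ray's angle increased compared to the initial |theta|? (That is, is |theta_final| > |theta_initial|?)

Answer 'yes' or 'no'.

Answer: no

Derivation:
Initial: x=-7.0000 theta=0.1000
After 1 (propagate distance d=19): x=-5.1000 theta=0.1000
After 2 (thin lens f=43): x=-5.1000 theta=47/215 (≈0.2186)
After 3 (propagate distance d=12): x=-213/86 (≈-2.4767) theta=47/215 (≈0.2186)
After 4 (thin lens f=44): x=-213/86 (≈-2.4767) theta=5201/18920 (≈0.2749)
After 5 (propagate distance d=37): x=145577/18920 (≈7.6943) theta=5201/18920 (≈0.2749)
After 6 (thin lens f=-53): x=145577/18920 (≈7.6943) theta=42123/100276 (≈0.4201)
After 7 (propagate distance d=22): x=16982641/1002760 (≈16.9359) theta=42123/100276 (≈0.4201)
After 8 (thin lens f=37): x=16982641/1002760 (≈16.9359) theta=-1397131/37102120 (≈-0.0377)
After 9 (propagate distance d=19 (to screen)): x=150453057/9275530 (≈16.2204) theta=-1397131/37102120 (≈-0.0377)
|theta_initial|=0.1000 |theta_final|=1397131/37102120 (≈0.0377) -> not increased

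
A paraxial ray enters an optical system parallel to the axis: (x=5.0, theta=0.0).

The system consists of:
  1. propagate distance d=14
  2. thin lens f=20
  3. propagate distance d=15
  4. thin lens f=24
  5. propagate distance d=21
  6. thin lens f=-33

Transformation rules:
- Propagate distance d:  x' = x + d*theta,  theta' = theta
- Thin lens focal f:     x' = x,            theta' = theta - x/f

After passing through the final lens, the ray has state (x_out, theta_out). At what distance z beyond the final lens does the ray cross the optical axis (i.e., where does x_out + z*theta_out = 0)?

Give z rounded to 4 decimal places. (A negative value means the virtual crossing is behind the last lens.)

Answer: -11.1598

Derivation:
Initial: x=5.0000 theta=0.0000
After 1 (propagate distance d=14): x=5.0000 theta=0.0000
After 2 (thin lens f=20): x=5.0000 theta=-0.2500
After 3 (propagate distance d=15): x=1.2500 theta=-0.2500
After 4 (thin lens f=24): x=1.2500 theta=-29/96 (≈-0.3021)
After 5 (propagate distance d=21): x=-163/32 (≈-5.0938) theta=-29/96 (≈-0.3021)
After 6 (thin lens f=-33): x=-163/32 (≈-5.0938) theta=-241/528 (≈-0.4564)
z_focus = -x_out/theta_out = -(-163/32)/(-241/528) = -5379/482 ≈ -11.1598
Rounded to 4 decimal places: z = -11.1598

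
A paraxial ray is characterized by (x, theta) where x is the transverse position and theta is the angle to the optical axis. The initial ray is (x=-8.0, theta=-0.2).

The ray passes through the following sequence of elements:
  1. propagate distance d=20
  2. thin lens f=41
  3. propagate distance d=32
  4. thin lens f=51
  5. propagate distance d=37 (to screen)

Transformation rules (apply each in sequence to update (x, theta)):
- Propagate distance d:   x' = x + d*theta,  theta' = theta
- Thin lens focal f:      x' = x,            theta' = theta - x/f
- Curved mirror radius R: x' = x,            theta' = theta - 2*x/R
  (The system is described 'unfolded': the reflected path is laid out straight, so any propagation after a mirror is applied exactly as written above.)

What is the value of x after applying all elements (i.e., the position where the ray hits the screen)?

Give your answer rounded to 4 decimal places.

Initial: x=-8.0000 theta=-0.2000
After 1 (propagate distance d=20): x=-12.0000 theta=-0.2000
After 2 (thin lens f=41): x=-12.0000 theta=19/205 (≈0.0927)
After 3 (propagate distance d=32): x=-1852/205 (≈-9.0341) theta=19/205 (≈0.0927)
After 4 (thin lens f=51): x=-1852/205 (≈-9.0341) theta=2821/10455 (≈0.2698)
After 5 (propagate distance d=37 (to screen)): x=1985/2091 (≈0.9493) theta=2821/10455 (≈0.2698)
Rounded to 4 decimal places: x = 0.9493

Answer: 0.9493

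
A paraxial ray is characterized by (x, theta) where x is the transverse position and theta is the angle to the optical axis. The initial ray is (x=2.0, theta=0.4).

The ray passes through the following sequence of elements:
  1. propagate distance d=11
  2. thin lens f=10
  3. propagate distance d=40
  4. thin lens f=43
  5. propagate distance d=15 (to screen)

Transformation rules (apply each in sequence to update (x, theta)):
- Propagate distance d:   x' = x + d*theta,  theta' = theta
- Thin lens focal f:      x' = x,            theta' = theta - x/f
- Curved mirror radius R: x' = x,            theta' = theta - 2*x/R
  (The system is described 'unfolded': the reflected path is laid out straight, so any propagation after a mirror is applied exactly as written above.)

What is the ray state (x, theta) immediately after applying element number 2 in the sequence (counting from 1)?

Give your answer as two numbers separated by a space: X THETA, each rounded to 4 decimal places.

Initial: x=2.0000 theta=0.4000
After 1 (propagate distance d=11): x=6.4000 theta=0.4000
After 2 (thin lens f=10): x=6.4000 theta=-0.2400
Rounded to 4 decimal places: x = 6.4000, theta = -0.2400

Answer: 6.4000 -0.2400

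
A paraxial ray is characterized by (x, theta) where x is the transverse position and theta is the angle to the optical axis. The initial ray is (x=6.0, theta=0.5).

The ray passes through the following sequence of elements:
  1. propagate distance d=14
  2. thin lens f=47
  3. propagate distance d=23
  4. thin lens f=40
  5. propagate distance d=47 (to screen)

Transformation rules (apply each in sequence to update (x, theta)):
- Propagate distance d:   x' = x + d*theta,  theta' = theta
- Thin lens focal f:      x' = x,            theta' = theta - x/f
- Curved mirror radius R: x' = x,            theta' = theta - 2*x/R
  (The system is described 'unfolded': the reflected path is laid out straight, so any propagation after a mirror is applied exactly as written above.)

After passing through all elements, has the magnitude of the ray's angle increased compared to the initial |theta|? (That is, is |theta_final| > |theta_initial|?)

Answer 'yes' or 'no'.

Initial: x=6.0000 theta=0.5000
After 1 (propagate distance d=14): x=13.0000 theta=0.5000
After 2 (thin lens f=47): x=13.0000 theta=21/94 (≈0.2234)
After 3 (propagate distance d=23): x=1705/94 (≈18.1383) theta=21/94 (≈0.2234)
After 4 (thin lens f=40): x=1705/94 (≈18.1383) theta=-173/752 (≈-0.2301)
After 5 (propagate distance d=47 (to screen)): x=5509/752 (≈7.3258) theta=-173/752 (≈-0.2301)
|theta_initial|=0.5000 |theta_final|=173/752 (≈0.2301) -> not increased

Answer: no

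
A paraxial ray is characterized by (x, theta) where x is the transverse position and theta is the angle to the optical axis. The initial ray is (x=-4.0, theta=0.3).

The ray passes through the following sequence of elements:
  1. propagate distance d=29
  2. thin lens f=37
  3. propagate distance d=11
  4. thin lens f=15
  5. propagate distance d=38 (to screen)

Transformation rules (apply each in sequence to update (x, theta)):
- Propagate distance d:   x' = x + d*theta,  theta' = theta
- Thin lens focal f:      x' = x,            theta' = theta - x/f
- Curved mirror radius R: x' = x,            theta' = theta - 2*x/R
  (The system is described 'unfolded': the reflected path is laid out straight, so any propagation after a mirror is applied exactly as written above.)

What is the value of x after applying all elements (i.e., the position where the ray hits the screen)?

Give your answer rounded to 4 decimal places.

Initial: x=-4.0000 theta=0.3000
After 1 (propagate distance d=29): x=4.7000 theta=0.3000
After 2 (thin lens f=37): x=4.7000 theta=32/185 (≈0.1730)
After 3 (propagate distance d=11): x=2443/370 (≈6.6027) theta=32/185 (≈0.1730)
After 4 (thin lens f=15): x=2443/370 (≈6.6027) theta=-1483/5550 (≈-0.2672)
After 5 (propagate distance d=38 (to screen)): x=-19709/5550 (≈-3.5512) theta=-1483/5550 (≈-0.2672)
Rounded to 4 decimal places: x = -3.5512

Answer: -3.5512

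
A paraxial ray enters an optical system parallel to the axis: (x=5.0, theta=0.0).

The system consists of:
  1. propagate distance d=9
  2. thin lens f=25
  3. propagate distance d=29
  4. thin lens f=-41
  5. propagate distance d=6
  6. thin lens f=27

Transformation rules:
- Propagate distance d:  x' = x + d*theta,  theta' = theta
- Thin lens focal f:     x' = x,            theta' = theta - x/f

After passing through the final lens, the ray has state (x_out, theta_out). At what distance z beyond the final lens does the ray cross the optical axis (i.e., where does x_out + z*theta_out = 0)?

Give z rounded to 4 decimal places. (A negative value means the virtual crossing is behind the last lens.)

Answer: -15.0038

Derivation:
Initial: x=5.0000 theta=0.0000
After 1 (propagate distance d=9): x=5.0000 theta=0.0000
After 2 (thin lens f=25): x=5.0000 theta=-0.2000
After 3 (propagate distance d=29): x=-0.8000 theta=-0.2000
After 4 (thin lens f=-41): x=-0.8000 theta=-9/41 (≈-0.2195)
After 5 (propagate distance d=6): x=-434/205 (≈-2.1171) theta=-9/41 (≈-0.2195)
After 6 (thin lens f=27): x=-434/205 (≈-2.1171) theta=-781/5535 (≈-0.1411)
z_focus = -x_out/theta_out = -(-434/205)/(-781/5535) = -11718/781 ≈ -15.0038
Rounded to 4 decimal places: z = -15.0038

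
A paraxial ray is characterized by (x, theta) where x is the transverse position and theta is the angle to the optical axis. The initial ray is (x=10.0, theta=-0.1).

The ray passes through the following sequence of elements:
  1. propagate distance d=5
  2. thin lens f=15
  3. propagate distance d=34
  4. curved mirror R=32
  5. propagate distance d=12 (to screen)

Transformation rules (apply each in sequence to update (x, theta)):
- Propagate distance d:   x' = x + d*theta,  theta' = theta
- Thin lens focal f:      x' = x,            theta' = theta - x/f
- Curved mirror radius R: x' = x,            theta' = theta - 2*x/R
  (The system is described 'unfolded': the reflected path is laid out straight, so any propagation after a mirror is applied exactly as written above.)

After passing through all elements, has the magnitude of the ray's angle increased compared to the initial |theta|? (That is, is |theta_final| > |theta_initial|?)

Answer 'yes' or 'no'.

Answer: yes

Derivation:
Initial: x=10.0000 theta=-0.1000
After 1 (propagate distance d=5): x=9.5000 theta=-0.1000
After 2 (thin lens f=15): x=9.5000 theta=-11/15 (≈-0.7333)
After 3 (propagate distance d=34): x=-463/30 (≈-15.4333) theta=-11/15 (≈-0.7333)
After 4 (curved mirror R=32): x=-463/30 (≈-15.4333) theta=37/160 (≈0.2313)
After 5 (propagate distance d=12 (to screen)): x=-1519/120 (≈-12.6583) theta=37/160 (≈0.2313)
|theta_initial|=0.1000 |theta_final|=37/160 (≈0.2313) -> increased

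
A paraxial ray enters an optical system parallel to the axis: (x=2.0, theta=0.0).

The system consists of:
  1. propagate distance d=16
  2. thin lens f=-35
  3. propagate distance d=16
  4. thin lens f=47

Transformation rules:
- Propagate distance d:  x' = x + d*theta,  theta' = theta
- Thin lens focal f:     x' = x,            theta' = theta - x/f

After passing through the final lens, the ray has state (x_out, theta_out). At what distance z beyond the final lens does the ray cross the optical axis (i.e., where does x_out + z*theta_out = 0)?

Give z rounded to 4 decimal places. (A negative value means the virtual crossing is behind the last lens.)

Initial: x=2.0000 theta=0.0000
After 1 (propagate distance d=16): x=2.0000 theta=0.0000
After 2 (thin lens f=-35): x=2.0000 theta=2/35 (≈0.0571)
After 3 (propagate distance d=16): x=102/35 (≈2.9143) theta=2/35 (≈0.0571)
After 4 (thin lens f=47): x=102/35 (≈2.9143) theta=-8/1645 (≈-0.0049)
z_focus = -x_out/theta_out = -(102/35)/(-8/1645) = 599.2500
Rounded to 4 decimal places: z = 599.2500

Answer: 599.2500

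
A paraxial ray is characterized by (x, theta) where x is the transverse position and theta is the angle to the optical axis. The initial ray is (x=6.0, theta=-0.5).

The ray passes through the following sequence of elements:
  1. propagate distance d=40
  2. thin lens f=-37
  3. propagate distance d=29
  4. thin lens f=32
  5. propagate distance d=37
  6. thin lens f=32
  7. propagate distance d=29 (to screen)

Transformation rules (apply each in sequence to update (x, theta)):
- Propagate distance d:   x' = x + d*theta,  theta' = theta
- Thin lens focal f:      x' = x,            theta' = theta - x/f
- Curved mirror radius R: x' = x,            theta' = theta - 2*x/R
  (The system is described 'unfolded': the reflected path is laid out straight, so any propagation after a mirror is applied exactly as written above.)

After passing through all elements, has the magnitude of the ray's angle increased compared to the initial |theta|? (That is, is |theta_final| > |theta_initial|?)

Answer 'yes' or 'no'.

Initial: x=6.0000 theta=-0.5000
After 1 (propagate distance d=40): x=-14.0000 theta=-0.5000
After 2 (thin lens f=-37): x=-14.0000 theta=-65/74 (≈-0.8784)
After 3 (propagate distance d=29): x=-2921/74 (≈-39.4730) theta=-65/74 (≈-0.8784)
After 4 (thin lens f=32): x=-2921/74 (≈-39.4730) theta=841/2368 (≈0.3552)
After 5 (propagate distance d=37): x=-62355/2368 (≈-26.3323) theta=841/2368 (≈0.3552)
After 6 (thin lens f=32): x=-62355/2368 (≈-26.3323) theta=89267/75776 (≈1.1780)
After 7 (propagate distance d=29 (to screen)): x=593383/75776 (≈7.8308) theta=89267/75776 (≈1.1780)
|theta_initial|=0.5000 |theta_final|=89267/75776 (≈1.1780) -> increased

Answer: yes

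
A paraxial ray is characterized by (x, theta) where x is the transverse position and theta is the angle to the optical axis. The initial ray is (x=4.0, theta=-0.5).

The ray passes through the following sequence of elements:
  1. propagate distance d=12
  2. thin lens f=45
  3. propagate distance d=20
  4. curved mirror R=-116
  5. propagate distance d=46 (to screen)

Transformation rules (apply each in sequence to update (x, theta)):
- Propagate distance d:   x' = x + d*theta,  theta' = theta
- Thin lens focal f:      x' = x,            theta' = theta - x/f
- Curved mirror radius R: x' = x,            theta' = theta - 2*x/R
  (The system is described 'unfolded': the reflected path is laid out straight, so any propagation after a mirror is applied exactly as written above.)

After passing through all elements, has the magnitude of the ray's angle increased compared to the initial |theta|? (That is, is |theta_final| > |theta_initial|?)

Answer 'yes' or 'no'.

Initial: x=4.0000 theta=-0.5000
After 1 (propagate distance d=12): x=-2.0000 theta=-0.5000
After 2 (thin lens f=45): x=-2.0000 theta=-41/90 (≈-0.4556)
After 3 (propagate distance d=20): x=-100/9 (≈-11.1111) theta=-41/90 (≈-0.4556)
After 4 (curved mirror R=-116): x=-100/9 (≈-11.1111) theta=-563/870 (≈-0.6471)
After 5 (propagate distance d=46 (to screen)): x=-53347/1305 (≈-40.8789) theta=-563/870 (≈-0.6471)
|theta_initial|=0.5000 |theta_final|=563/870 (≈0.6471) -> increased

Answer: yes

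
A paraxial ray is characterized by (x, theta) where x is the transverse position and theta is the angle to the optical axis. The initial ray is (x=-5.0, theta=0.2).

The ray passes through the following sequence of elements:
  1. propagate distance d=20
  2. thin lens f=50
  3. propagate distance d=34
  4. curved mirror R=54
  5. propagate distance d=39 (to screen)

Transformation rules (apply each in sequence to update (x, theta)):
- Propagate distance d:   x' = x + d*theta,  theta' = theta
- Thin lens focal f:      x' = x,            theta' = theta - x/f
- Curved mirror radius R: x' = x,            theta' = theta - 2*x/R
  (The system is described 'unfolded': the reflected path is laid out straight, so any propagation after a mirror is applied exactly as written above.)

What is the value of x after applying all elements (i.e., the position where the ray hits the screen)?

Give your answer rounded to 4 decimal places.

Answer: 5.7000

Derivation:
Initial: x=-5.0000 theta=0.2000
After 1 (propagate distance d=20): x=-1.0000 theta=0.2000
After 2 (thin lens f=50): x=-1.0000 theta=0.2200
After 3 (propagate distance d=34): x=6.4800 theta=0.2200
After 4 (curved mirror R=54): x=6.4800 theta=-0.0200
After 5 (propagate distance d=39 (to screen)): x=5.7000 theta=-0.0200
Rounded to 4 decimal places: x = 5.7000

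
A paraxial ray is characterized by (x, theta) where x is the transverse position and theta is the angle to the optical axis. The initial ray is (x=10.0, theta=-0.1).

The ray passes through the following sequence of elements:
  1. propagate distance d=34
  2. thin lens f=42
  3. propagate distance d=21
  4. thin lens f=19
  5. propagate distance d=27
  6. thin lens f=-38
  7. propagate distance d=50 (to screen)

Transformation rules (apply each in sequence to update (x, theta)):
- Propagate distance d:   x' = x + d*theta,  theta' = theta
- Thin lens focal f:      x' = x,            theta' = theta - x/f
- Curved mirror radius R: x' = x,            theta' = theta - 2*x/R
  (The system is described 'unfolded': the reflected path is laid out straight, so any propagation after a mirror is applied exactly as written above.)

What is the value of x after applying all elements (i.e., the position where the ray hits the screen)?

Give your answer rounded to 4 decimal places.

Initial: x=10.0000 theta=-0.1000
After 1 (propagate distance d=34): x=6.6000 theta=-0.1000
After 2 (thin lens f=42): x=6.6000 theta=-9/35 (≈-0.2571)
After 3 (propagate distance d=21): x=1.2000 theta=-9/35 (≈-0.2571)
After 4 (thin lens f=19): x=1.2000 theta=-213/665 (≈-0.3203)
After 5 (propagate distance d=27): x=-4953/665 (≈-7.4481) theta=-213/665 (≈-0.3203)
After 6 (thin lens f=-38): x=-4953/665 (≈-7.4481) theta=-13047/25270 (≈-0.5163)
After 7 (propagate distance d=50 (to screen)): x=-420282/12635 (≈-33.2633) theta=-13047/25270 (≈-0.5163)
Rounded to 4 decimal places: x = -33.2633

Answer: -33.2633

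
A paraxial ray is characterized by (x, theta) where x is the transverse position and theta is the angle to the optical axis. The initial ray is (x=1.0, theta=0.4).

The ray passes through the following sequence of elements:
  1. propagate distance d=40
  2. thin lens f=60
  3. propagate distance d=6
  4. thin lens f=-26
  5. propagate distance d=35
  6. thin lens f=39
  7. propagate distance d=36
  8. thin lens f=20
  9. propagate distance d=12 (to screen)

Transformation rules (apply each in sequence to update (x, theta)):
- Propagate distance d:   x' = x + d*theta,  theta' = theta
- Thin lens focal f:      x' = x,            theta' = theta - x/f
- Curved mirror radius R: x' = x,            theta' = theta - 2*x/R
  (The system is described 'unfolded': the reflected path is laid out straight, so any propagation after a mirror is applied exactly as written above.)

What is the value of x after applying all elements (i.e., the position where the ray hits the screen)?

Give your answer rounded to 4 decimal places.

Initial: x=1.0000 theta=0.4000
After 1 (propagate distance d=40): x=17.0000 theta=0.4000
After 2 (thin lens f=60): x=17.0000 theta=7/60 (≈0.1167)
After 3 (propagate distance d=6): x=17.7000 theta=7/60 (≈0.1167)
After 4 (thin lens f=-26): x=17.7000 theta=311/390 (≈0.7974)
After 5 (propagate distance d=35): x=8894/195 (≈45.6103) theta=311/390 (≈0.7974)
After 6 (thin lens f=39): x=8894/195 (≈45.6103) theta=-5659/15210 (≈-0.3721)
After 7 (propagate distance d=36): x=81668/2535 (≈32.2162) theta=-5659/15210 (≈-0.3721)
After 8 (thin lens f=20): x=81668/2535 (≈32.2162) theta=-150797/76050 (≈-1.9829)
After 9 (propagate distance d=12 (to screen)): x=35582/4225 (≈8.4218) theta=-150797/76050 (≈-1.9829)
Rounded to 4 decimal places: x = 8.4218

Answer: 8.4218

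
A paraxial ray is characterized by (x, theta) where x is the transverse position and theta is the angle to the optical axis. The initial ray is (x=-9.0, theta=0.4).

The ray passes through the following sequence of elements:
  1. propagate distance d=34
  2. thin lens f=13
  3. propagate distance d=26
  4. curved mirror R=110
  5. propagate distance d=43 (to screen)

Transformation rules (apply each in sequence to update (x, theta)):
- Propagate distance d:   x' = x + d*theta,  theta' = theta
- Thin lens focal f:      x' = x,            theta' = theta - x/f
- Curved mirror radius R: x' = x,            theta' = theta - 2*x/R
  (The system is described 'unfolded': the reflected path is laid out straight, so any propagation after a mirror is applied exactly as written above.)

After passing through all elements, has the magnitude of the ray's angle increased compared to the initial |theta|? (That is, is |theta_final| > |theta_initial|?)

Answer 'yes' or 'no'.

Initial: x=-9.0000 theta=0.4000
After 1 (propagate distance d=34): x=4.6000 theta=0.4000
After 2 (thin lens f=13): x=4.6000 theta=3/65 (≈0.0462)
After 3 (propagate distance d=26): x=5.8000 theta=3/65 (≈0.0462)
After 4 (curved mirror R=110): x=5.8000 theta=-212/3575 (≈-0.0593)
After 5 (propagate distance d=43 (to screen)): x=11619/3575 (≈3.2501) theta=-212/3575 (≈-0.0593)
|theta_initial|=0.4000 |theta_final|=212/3575 (≈0.0593) -> not increased

Answer: no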